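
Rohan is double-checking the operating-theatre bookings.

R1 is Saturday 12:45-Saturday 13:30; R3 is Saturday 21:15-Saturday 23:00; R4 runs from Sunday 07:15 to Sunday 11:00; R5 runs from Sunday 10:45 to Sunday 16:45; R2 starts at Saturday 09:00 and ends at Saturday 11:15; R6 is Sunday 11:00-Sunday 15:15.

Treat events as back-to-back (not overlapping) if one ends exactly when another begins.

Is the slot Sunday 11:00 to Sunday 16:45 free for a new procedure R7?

No — it overlaps R5, R6

R2: ends Saturday 11:15 at or before R7 starts Sunday 11:00 → clear.
R1: ends Saturday 13:30 at or before R7 starts Sunday 11:00 → clear.
R3: ends Saturday 23:00 at or before R7 starts Sunday 11:00 → clear.
R4: ends Sunday 11:00 at or before R7 starts Sunday 11:00 → clear.
R5: starts Sunday 10:45 before R7 ends Sunday 16:45, and ends Sunday 16:45 after R7 starts Sunday 11:00 → overlap.
R6: starts Sunday 11:00 before R7 ends Sunday 16:45, and ends Sunday 15:15 after R7 starts Sunday 11:00 → overlap.
R7 overlaps R5, R6.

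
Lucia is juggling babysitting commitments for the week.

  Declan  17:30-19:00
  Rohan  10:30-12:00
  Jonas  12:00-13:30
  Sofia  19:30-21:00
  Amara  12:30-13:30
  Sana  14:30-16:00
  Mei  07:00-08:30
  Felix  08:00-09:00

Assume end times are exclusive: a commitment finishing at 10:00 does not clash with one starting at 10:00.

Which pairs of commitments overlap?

Amara & Jonas, Felix & Mei

Two intervals overlap when each starts before the other ends.
Sorted by start: Mei, Felix, Rohan, Jonas, Amara, Sana, Declan, Sofia.
Felix starts before Mei ends → Mei and Felix overlap.
Rohan starts after Mei ends, so Mei has no further overlaps.
Rohan starts after Felix ends, so Felix has no further overlaps.
Jonas starts exactly when Rohan ends (back-to-back, no overlap), so Rohan has no further overlaps.
Amara starts before Jonas ends → Jonas and Amara overlap.
Sana starts after Jonas ends, so Jonas has no further overlaps.
Sana starts after Amara ends, so Amara has no further overlaps.
Declan starts after Sana ends, so Sana has no further overlaps.
Sofia starts after Declan ends.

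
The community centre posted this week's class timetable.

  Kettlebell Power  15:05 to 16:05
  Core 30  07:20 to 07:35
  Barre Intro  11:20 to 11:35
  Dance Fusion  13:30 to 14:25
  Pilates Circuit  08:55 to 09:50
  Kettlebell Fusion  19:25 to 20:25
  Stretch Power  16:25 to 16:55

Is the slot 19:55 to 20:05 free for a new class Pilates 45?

No — it overlaps Kettlebell Fusion

Core 30: ends 07:35 at or before Pilates 45 starts 19:55 → clear.
Pilates Circuit: ends 09:50 at or before Pilates 45 starts 19:55 → clear.
Barre Intro: ends 11:35 at or before Pilates 45 starts 19:55 → clear.
Dance Fusion: ends 14:25 at or before Pilates 45 starts 19:55 → clear.
Kettlebell Power: ends 16:05 at or before Pilates 45 starts 19:55 → clear.
Stretch Power: ends 16:55 at or before Pilates 45 starts 19:55 → clear.
Kettlebell Fusion: starts 19:25 before Pilates 45 ends 20:05, and ends 20:25 after Pilates 45 starts 19:55 → overlap.
Pilates 45 overlaps Kettlebell Fusion.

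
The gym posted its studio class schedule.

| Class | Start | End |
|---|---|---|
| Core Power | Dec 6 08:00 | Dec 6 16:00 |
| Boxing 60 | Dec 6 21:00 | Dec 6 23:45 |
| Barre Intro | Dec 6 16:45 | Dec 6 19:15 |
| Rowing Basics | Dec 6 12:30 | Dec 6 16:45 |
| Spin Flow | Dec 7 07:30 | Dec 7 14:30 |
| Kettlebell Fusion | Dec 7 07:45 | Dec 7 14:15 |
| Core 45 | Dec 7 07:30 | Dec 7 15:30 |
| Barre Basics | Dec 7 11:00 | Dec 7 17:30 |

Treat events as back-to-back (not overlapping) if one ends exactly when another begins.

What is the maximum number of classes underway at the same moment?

Sweep the timeline, counting +1 at each start and −1 at each end (ends before starts at a tie):
Dec 6 08:00 start Core Power → 1
Dec 6 12:30 start Rowing Basics → 2
Dec 6 16:00 end Core Power → 1
Dec 6 16:45 end Rowing Basics → 0
Dec 6 16:45 start Barre Intro → 1
Dec 6 19:15 end Barre Intro → 0
Dec 6 21:00 start Boxing 60 → 1
Dec 6 23:45 end Boxing 60 → 0
Dec 7 07:30 start Core 45 → 1
Dec 7 07:30 start Spin Flow → 2
Dec 7 07:45 start Kettlebell Fusion → 3
Dec 7 11:00 start Barre Basics → 4
Dec 7 14:15 end Kettlebell Fusion → 3
Dec 7 14:30 end Spin Flow → 2
Dec 7 15:30 end Core 45 → 1
Dec 7 17:30 end Barre Basics → 0
Peak is 4, at Dec 7 11:00 (Barre Basics, Core 45, Kettlebell Fusion, Spin Flow).

4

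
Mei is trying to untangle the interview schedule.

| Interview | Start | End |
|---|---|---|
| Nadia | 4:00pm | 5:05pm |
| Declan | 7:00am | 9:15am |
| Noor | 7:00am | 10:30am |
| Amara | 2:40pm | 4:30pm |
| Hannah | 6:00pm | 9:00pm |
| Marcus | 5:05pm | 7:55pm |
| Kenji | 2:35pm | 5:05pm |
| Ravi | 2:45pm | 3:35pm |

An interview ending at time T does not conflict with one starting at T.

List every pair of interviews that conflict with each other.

Two intervals overlap when each starts before the other ends.
Sorted by start: Noor, Declan, Kenji, Amara, Ravi, Nadia, Marcus, Hannah.
Declan starts before Noor ends → Noor and Declan overlap.
Kenji starts after Noor ends — done with Noor.
Kenji starts after Declan ends — done with Declan.
Amara starts before Kenji ends → Kenji and Amara overlap.
Ravi starts before Kenji ends → Kenji and Ravi overlap.
Nadia starts before Kenji ends → Kenji and Nadia overlap.
Marcus starts exactly when Kenji ends (back-to-back, no overlap) — done with Kenji.
Ravi starts before Amara ends → Amara and Ravi overlap.
Nadia starts before Amara ends → Amara and Nadia overlap.
Marcus starts after Amara ends — done with Amara.
Nadia starts after Ravi ends — done with Ravi.
Marcus starts exactly when Nadia ends (back-to-back, no overlap) — done with Nadia.
Hannah starts before Marcus ends → Marcus and Hannah overlap.

Amara & Kenji, Amara & Nadia, Amara & Ravi, Declan & Noor, Hannah & Marcus, Kenji & Nadia, Kenji & Ravi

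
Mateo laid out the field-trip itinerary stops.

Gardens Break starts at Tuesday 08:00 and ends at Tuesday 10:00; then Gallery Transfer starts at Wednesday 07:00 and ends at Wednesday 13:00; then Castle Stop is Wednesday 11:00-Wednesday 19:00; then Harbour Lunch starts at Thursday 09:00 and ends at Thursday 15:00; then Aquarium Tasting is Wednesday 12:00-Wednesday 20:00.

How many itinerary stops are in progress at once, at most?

3

Walk through starts and ends in time order (an end at T is processed before a start at T):
Tuesday 08:00 start Gardens Break → 1
Tuesday 10:00 end Gardens Break → 0
Wednesday 07:00 start Gallery Transfer → 1
Wednesday 11:00 start Castle Stop → 2
Wednesday 12:00 start Aquarium Tasting → 3
Wednesday 13:00 end Gallery Transfer → 2
Wednesday 19:00 end Castle Stop → 1
Wednesday 20:00 end Aquarium Tasting → 0
Thursday 09:00 start Harbour Lunch → 1
Thursday 15:00 end Harbour Lunch → 0
Peak is 3, at Wednesday 12:00 (Aquarium Tasting, Castle Stop, Gallery Transfer).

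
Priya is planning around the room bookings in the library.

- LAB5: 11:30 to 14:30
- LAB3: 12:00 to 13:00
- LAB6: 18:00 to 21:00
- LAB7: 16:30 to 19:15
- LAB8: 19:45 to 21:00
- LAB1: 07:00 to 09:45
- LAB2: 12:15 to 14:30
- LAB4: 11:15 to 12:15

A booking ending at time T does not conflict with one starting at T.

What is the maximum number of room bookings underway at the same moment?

Sweep the timeline, counting +1 at each start and −1 at each end (ends before starts at a tie):
07:00 start LAB1 → 1
09:45 end LAB1 → 0
11:15 start LAB4 → 1
11:30 start LAB5 → 2
12:00 start LAB3 → 3
12:15 end LAB4 → 2
12:15 start LAB2 → 3
13:00 end LAB3 → 2
14:30 end LAB2 → 1
14:30 end LAB5 → 0
16:30 start LAB7 → 1
18:00 start LAB6 → 2
19:15 end LAB7 → 1
19:45 start LAB8 → 2
21:00 end LAB6 → 1
21:00 end LAB8 → 0
Peak is 3, at 12:00 (LAB3, LAB4, LAB5).

3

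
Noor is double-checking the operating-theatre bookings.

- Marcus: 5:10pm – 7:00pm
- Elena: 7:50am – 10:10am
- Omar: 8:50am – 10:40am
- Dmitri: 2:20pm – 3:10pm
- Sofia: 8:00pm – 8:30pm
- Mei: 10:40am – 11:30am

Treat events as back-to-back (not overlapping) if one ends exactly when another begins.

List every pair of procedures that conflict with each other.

Sorted by start: Elena, Omar, Mei, Dmitri, Marcus, Sofia.
Omar starts before Elena ends → Elena and Omar overlap.
Mei starts after Elena ends, so nothing later overlaps Elena either.
Mei starts exactly when Omar ends (back-to-back, no overlap), so nothing later overlaps Omar either.
Dmitri starts after Mei ends, so nothing later overlaps Mei either.
Marcus starts after Dmitri ends, so nothing later overlaps Dmitri either.
Sofia starts after Marcus ends.

Elena & Omar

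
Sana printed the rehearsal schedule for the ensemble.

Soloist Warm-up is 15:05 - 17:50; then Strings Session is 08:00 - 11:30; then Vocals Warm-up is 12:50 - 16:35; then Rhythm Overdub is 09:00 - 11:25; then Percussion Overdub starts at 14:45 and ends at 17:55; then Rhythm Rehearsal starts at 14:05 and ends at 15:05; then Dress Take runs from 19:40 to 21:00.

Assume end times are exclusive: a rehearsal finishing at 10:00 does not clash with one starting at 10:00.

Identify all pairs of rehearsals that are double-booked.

Percussion Overdub & Rhythm Rehearsal, Percussion Overdub & Soloist Warm-up, Percussion Overdub & Vocals Warm-up, Rhythm Overdub & Strings Session, Rhythm Rehearsal & Vocals Warm-up, Soloist Warm-up & Vocals Warm-up

Sorted by start: Strings Session, Rhythm Overdub, Vocals Warm-up, Rhythm Rehearsal, Percussion Overdub, Soloist Warm-up, Dress Take.
Rhythm Overdub starts before Strings Session ends → Strings Session and Rhythm Overdub overlap.
Vocals Warm-up starts after Strings Session ends; Strings Session is clear from here.
Vocals Warm-up starts after Rhythm Overdub ends; Rhythm Overdub is clear from here.
Rhythm Rehearsal starts before Vocals Warm-up ends → Vocals Warm-up and Rhythm Rehearsal overlap.
Percussion Overdub starts before Vocals Warm-up ends → Vocals Warm-up and Percussion Overdub overlap.
Soloist Warm-up starts before Vocals Warm-up ends → Vocals Warm-up and Soloist Warm-up overlap.
Dress Take starts after Vocals Warm-up ends.
Percussion Overdub starts before Rhythm Rehearsal ends → Rhythm Rehearsal and Percussion Overdub overlap.
Soloist Warm-up starts exactly when Rhythm Rehearsal ends (back-to-back, no overlap); Rhythm Rehearsal is clear from here.
Soloist Warm-up starts before Percussion Overdub ends → Percussion Overdub and Soloist Warm-up overlap.
Dress Take starts after Percussion Overdub ends.
Dress Take starts after Soloist Warm-up ends.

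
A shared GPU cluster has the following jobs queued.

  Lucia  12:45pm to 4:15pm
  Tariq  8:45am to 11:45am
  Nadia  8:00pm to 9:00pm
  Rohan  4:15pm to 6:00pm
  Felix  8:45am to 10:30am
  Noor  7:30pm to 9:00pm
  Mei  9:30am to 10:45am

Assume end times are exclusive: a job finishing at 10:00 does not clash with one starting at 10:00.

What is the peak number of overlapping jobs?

Sweep the timeline, counting +1 at each start and −1 at each end (ends before starts at a tie):
8:45am start Felix → 1
8:45am start Tariq → 2
9:30am start Mei → 3
10:30am end Felix → 2
10:45am end Mei → 1
11:45am end Tariq → 0
12:45pm start Lucia → 1
4:15pm end Lucia → 0
4:15pm start Rohan → 1
6:00pm end Rohan → 0
7:30pm start Noor → 1
8:00pm start Nadia → 2
9:00pm end Nadia → 1
9:00pm end Noor → 0
Peak is 3, at 9:30am (Felix, Mei, Tariq).

3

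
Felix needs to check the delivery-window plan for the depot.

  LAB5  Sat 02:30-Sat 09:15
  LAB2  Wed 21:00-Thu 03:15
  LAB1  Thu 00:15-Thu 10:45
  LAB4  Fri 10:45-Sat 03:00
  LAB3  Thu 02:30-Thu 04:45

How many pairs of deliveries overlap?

Sorted by start: LAB2, LAB1, LAB3, LAB4, LAB5.
LAB1 starts before LAB2 ends → LAB2 and LAB1 overlap.
LAB3 starts before LAB2 ends → LAB2 and LAB3 overlap.
LAB4 starts after LAB2 ends, so nothing later overlaps LAB2 either.
LAB3 starts before LAB1 ends → LAB1 and LAB3 overlap.
LAB4 starts after LAB1 ends, so nothing later overlaps LAB1 either.
LAB4 starts after LAB3 ends, so nothing later overlaps LAB3 either.
LAB5 starts before LAB4 ends → LAB4 and LAB5 overlap.
Overlapping pairs: LAB1 & LAB2, LAB1 & LAB3, LAB2 & LAB3, LAB4 & LAB5 — 4 in total.

4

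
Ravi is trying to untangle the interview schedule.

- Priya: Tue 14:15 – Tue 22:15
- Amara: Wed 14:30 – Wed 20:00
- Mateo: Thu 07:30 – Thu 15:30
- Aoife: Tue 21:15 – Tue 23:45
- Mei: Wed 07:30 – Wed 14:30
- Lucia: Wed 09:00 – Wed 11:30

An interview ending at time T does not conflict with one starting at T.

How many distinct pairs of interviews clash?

Sorted by start: Priya, Aoife, Mei, Lucia, Amara, Mateo.
Aoife starts before Priya ends → Priya and Aoife overlap.
Mei starts after Priya ends, so nothing later overlaps Priya either.
Mei starts after Aoife ends, so nothing later overlaps Aoife either.
Lucia starts before Mei ends → Mei and Lucia overlap.
Amara starts exactly when Mei ends (back-to-back, no overlap), so nothing later overlaps Mei either.
Amara starts after Lucia ends, so nothing later overlaps Lucia either.
Mateo starts after Amara ends.
Overlapping pairs: Aoife & Priya, Lucia & Mei — 2 in total.

2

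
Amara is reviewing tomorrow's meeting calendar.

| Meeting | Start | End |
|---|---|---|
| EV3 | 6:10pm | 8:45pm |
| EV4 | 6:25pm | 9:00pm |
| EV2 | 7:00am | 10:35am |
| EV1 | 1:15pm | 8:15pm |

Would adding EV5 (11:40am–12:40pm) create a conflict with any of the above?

EV2: ends 10:35am at or before EV5 starts 11:40am → clear.
EV1: starts 1:15pm at or after EV5 ends 12:40pm → clear.
EV3: starts 6:10pm at or after EV5 ends 12:40pm → clear.
EV4: starts 6:25pm at or after EV5 ends 12:40pm → clear.

No — it doesn't clash with anything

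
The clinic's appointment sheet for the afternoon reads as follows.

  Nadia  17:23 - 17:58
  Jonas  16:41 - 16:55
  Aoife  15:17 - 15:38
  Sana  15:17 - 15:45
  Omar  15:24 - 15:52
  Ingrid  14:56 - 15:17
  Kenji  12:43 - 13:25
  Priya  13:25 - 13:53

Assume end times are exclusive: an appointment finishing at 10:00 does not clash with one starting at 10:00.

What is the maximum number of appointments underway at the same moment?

Sweep the timeline, counting +1 at each start and −1 at each end (ends before starts at a tie):
12:43 start Kenji → 1
13:25 end Kenji → 0
13:25 start Priya → 1
13:53 end Priya → 0
14:56 start Ingrid → 1
15:17 end Ingrid → 0
15:17 start Aoife → 1
15:17 start Sana → 2
15:24 start Omar → 3
15:38 end Aoife → 2
15:45 end Sana → 1
15:52 end Omar → 0
16:41 start Jonas → 1
16:55 end Jonas → 0
17:23 start Nadia → 1
17:58 end Nadia → 0
Peak is 3, at 15:24 (Aoife, Omar, Sana).

3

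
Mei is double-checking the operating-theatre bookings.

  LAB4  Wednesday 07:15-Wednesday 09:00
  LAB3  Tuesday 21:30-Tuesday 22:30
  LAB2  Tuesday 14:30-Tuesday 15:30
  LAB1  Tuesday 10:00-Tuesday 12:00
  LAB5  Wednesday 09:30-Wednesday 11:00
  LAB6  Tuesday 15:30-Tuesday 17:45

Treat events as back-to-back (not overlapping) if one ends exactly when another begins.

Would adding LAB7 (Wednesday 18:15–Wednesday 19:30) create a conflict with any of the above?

LAB1: ends Tuesday 12:00 at or before LAB7 starts Wednesday 18:15 → clear.
LAB2: ends Tuesday 15:30 at or before LAB7 starts Wednesday 18:15 → clear.
LAB6: ends Tuesday 17:45 at or before LAB7 starts Wednesday 18:15 → clear.
LAB3: ends Tuesday 22:30 at or before LAB7 starts Wednesday 18:15 → clear.
LAB4: ends Wednesday 09:00 at or before LAB7 starts Wednesday 18:15 → clear.
LAB5: ends Wednesday 11:00 at or before LAB7 starts Wednesday 18:15 → clear.

No — it doesn't clash with anything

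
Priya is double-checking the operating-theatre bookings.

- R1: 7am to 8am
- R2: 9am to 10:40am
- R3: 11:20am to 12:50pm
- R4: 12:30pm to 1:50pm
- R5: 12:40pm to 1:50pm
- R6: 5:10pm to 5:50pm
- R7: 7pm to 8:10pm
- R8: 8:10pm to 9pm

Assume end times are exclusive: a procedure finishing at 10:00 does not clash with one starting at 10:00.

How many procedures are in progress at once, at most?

3

Sweep the timeline, counting +1 at each start and −1 at each end (ends before starts at a tie):
7am start R1 → 1
8am end R1 → 0
9am start R2 → 1
10:40am end R2 → 0
11:20am start R3 → 1
12:30pm start R4 → 2
12:40pm start R5 → 3
12:50pm end R3 → 2
1:50pm end R4 → 1
1:50pm end R5 → 0
5:10pm start R6 → 1
5:50pm end R6 → 0
7pm start R7 → 1
8:10pm end R7 → 0
8:10pm start R8 → 1
9pm end R8 → 0
Peak is 3, at 12:40pm (R3, R4, R5).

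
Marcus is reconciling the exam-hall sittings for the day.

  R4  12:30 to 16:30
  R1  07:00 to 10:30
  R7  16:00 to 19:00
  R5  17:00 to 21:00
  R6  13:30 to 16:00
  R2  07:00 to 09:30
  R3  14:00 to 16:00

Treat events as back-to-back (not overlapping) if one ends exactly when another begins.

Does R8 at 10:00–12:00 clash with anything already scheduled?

R1: starts 07:00 before R8 ends 12:00, and ends 10:30 after R8 starts 10:00 → overlap.
R2: ends 09:30 at or before R8 starts 10:00 → clear.
R4: starts 12:30 at or after R8 ends 12:00 → clear.
R6: starts 13:30 at or after R8 ends 12:00 → clear.
R3: starts 14:00 at or after R8 ends 12:00 → clear.
R7: starts 16:00 at or after R8 ends 12:00 → clear.
R5: starts 17:00 at or after R8 ends 12:00 → clear.
R8 overlaps R1.

Yes — it overlaps R1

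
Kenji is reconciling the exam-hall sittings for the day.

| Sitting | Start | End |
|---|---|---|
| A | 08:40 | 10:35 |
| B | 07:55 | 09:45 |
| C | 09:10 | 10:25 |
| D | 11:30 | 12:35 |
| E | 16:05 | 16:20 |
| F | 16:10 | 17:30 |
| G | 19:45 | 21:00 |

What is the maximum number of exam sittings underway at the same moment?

3

Sort all start/end points and keep a running count:
07:55 start B → 1
08:40 start A → 2
09:10 start C → 3
09:45 end B → 2
10:25 end C → 1
10:35 end A → 0
11:30 start D → 1
12:35 end D → 0
16:05 start E → 1
16:10 start F → 2
16:20 end E → 1
17:30 end F → 0
19:45 start G → 1
21:00 end G → 0
Peak is 3, at 09:10 (A, B, C).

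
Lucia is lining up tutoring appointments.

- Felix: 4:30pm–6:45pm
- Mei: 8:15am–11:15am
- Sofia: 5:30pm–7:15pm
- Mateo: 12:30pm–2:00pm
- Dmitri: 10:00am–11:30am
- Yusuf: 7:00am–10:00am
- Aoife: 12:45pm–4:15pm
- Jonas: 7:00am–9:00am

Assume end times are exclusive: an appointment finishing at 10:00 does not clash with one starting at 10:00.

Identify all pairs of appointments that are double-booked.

Aoife & Mateo, Dmitri & Mei, Felix & Sofia, Jonas & Mei, Jonas & Yusuf, Mei & Yusuf

Sorted by start: Jonas, Yusuf, Mei, Dmitri, Mateo, Aoife, Felix, Sofia.
Yusuf starts before Jonas ends → Jonas and Yusuf overlap.
Mei starts before Jonas ends → Jonas and Mei overlap.
Dmitri starts after Jonas ends, so Jonas has no further overlaps.
Mei starts before Yusuf ends → Yusuf and Mei overlap.
Dmitri starts exactly when Yusuf ends (back-to-back, no overlap), so Yusuf has no further overlaps.
Dmitri starts before Mei ends → Mei and Dmitri overlap.
Mateo starts after Mei ends, so Mei has no further overlaps.
Mateo starts after Dmitri ends, so Dmitri has no further overlaps.
Aoife starts before Mateo ends → Mateo and Aoife overlap.
Felix starts after Mateo ends, so Mateo has no further overlaps.
Felix starts after Aoife ends, so Aoife has no further overlaps.
Sofia starts before Felix ends → Felix and Sofia overlap.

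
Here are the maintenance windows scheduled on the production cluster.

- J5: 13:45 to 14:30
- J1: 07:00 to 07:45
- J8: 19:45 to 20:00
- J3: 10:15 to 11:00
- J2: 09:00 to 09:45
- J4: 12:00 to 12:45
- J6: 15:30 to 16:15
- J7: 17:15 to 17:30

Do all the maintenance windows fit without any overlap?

Sorted by start: J1, J2, J3, J4, J5, J6, J7, J8.
J2 starts after J1 ends — done with J1.
J3 starts after J2 ends — done with J2.
J4 starts after J3 ends — done with J3.
J5 starts after J4 ends — done with J4.
J6 starts after J5 ends — done with J5.
J7 starts after J6 ends — done with J6.
J8 starts after J7 ends.
Every pair is clear; the schedule has no overlaps.

Yes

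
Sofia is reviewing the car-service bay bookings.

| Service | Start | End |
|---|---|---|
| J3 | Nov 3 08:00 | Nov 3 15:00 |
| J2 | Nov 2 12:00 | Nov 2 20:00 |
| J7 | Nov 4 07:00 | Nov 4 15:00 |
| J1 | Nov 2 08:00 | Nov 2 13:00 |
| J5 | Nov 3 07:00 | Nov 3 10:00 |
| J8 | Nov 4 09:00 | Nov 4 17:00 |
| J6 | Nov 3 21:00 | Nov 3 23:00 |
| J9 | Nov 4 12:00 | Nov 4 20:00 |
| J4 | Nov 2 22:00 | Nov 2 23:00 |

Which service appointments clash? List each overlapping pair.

Check each pair: they overlap iff neither finishes before the other starts.
Sorted by start: J1, J2, J4, J5, J3, J6, J7, J8, J9.
J2 starts before J1 ends → J1 and J2 overlap.
J4 starts after J1 ends, so nothing later overlaps J1 either.
J4 starts after J2 ends, so nothing later overlaps J2 either.
J5 starts after J4 ends, so nothing later overlaps J4 either.
J3 starts before J5 ends → J5 and J3 overlap.
J6 starts after J5 ends, so nothing later overlaps J5 either.
J6 starts after J3 ends, so nothing later overlaps J3 either.
J7 starts after J6 ends, so nothing later overlaps J6 either.
J8 starts before J7 ends → J7 and J8 overlap.
J9 starts before J7 ends → J7 and J9 overlap.
J9 starts before J8 ends → J8 and J9 overlap.

J1 & J2, J3 & J5, J7 & J8, J7 & J9, J8 & J9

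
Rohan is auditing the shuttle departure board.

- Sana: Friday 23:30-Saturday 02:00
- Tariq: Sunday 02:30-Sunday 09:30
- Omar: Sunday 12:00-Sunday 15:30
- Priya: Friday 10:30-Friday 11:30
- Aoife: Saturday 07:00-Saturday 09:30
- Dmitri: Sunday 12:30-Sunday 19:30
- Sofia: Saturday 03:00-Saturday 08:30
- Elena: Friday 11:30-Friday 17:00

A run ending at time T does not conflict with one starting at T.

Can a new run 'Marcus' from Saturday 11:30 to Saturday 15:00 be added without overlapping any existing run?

Yes — the slot is free

Priya: ends Friday 11:30 at or before Marcus starts Saturday 11:30 → clear.
Elena: ends Friday 17:00 at or before Marcus starts Saturday 11:30 → clear.
Sana: ends Saturday 02:00 at or before Marcus starts Saturday 11:30 → clear.
Sofia: ends Saturday 08:30 at or before Marcus starts Saturday 11:30 → clear.
Aoife: ends Saturday 09:30 at or before Marcus starts Saturday 11:30 → clear.
Tariq: starts Sunday 02:30 at or after Marcus ends Saturday 15:00 → clear.
Omar: starts Sunday 12:00 at or after Marcus ends Saturday 15:00 → clear.
Dmitri: starts Sunday 12:30 at or after Marcus ends Saturday 15:00 → clear.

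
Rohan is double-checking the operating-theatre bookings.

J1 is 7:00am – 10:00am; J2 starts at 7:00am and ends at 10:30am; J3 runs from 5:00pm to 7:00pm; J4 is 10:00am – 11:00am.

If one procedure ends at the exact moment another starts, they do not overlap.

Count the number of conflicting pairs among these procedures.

Two intervals overlap when each starts before the other ends.
Sorted by start: J1, J2, J4, J3.
J2 starts before J1 ends → J1 and J2 overlap.
J4 starts exactly when J1 ends (back-to-back, no overlap), so J1 has no further overlaps.
J4 starts before J2 ends → J2 and J4 overlap.
J3 starts after J2 ends.
J3 starts after J4 ends.
Overlapping pairs: J1 & J2, J2 & J4 — 2 in total.

2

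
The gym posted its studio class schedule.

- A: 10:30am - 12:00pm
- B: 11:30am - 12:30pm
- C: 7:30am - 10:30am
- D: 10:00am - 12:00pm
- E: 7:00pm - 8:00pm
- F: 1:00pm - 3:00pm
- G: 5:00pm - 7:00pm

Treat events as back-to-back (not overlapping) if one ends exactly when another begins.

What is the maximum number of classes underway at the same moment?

3

Walk through starts and ends in time order (an end at T is processed before a start at T):
7:30am start C → 1
10:00am start D → 2
10:30am end C → 1
10:30am start A → 2
11:30am start B → 3
12:00pm end A → 2
12:00pm end D → 1
12:30pm end B → 0
1:00pm start F → 1
3:00pm end F → 0
5:00pm start G → 1
7:00pm end G → 0
7:00pm start E → 1
8:00pm end E → 0
Peak is 3, at 11:30am (A, B, D).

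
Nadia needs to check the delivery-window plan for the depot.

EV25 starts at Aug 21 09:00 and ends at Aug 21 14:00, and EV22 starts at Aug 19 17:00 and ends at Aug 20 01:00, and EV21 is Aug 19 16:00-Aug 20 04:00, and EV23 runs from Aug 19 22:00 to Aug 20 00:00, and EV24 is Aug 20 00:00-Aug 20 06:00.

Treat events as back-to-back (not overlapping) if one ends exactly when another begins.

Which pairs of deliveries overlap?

EV21 & EV22, EV21 & EV23, EV21 & EV24, EV22 & EV23, EV22 & EV24

Sorted by start: EV21, EV22, EV23, EV24, EV25.
EV22 starts before EV21 ends → EV21 and EV22 overlap.
EV23 starts before EV21 ends → EV21 and EV23 overlap.
EV24 starts before EV21 ends → EV21 and EV24 overlap.
EV25 starts after EV21 ends.
EV23 starts before EV22 ends → EV22 and EV23 overlap.
EV24 starts before EV22 ends → EV22 and EV24 overlap.
EV25 starts after EV22 ends.
EV24 starts exactly when EV23 ends (back-to-back, no overlap), so EV23 has no further overlaps.
EV25 starts after EV24 ends.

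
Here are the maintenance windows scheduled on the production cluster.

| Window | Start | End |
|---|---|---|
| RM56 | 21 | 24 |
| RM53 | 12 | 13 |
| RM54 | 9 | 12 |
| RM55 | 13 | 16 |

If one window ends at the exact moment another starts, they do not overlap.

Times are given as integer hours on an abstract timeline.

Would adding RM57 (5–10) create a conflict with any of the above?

Yes — it overlaps RM54

RM54: starts 9 before RM57 ends 10, and ends 12 after RM57 starts 5 → overlap.
RM53: starts 12 at or after RM57 ends 10 → clear.
RM55: starts 13 at or after RM57 ends 10 → clear.
RM56: starts 21 at or after RM57 ends 10 → clear.
RM57 overlaps RM54.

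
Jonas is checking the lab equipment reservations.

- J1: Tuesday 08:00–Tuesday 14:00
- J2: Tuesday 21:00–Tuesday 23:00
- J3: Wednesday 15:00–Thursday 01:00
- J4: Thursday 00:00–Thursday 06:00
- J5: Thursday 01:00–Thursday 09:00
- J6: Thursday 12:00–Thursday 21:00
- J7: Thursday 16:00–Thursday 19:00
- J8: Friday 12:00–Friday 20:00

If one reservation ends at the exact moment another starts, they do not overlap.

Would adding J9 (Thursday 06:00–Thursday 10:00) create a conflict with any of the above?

Yes — it overlaps J5

J1: ends Tuesday 14:00 at or before J9 starts Thursday 06:00 → clear.
J2: ends Tuesday 23:00 at or before J9 starts Thursday 06:00 → clear.
J3: ends Thursday 01:00 at or before J9 starts Thursday 06:00 → clear.
J4: ends Thursday 06:00 at or before J9 starts Thursday 06:00 → clear.
J5: starts Thursday 01:00 before J9 ends Thursday 10:00, and ends Thursday 09:00 after J9 starts Thursday 06:00 → overlap.
J6: starts Thursday 12:00 at or after J9 ends Thursday 10:00 → clear.
J7: starts Thursday 16:00 at or after J9 ends Thursday 10:00 → clear.
J8: starts Friday 12:00 at or after J9 ends Thursday 10:00 → clear.
J9 overlaps J5.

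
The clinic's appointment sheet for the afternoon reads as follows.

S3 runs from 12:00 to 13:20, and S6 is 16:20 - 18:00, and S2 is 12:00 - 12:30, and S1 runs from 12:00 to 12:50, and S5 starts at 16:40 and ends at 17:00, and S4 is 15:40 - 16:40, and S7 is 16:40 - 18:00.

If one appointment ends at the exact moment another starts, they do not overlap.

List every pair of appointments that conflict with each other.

Check each pair: they overlap iff neither finishes before the other starts.
Sorted by start: S1, S2, S3, S4, S6, S5, S7.
S2 starts before S1 ends → S1 and S2 overlap.
S3 starts before S1 ends → S1 and S3 overlap.
S4 starts after S1 ends — done with S1.
S3 starts before S2 ends → S2 and S3 overlap.
S4 starts after S2 ends — done with S2.
S4 starts after S3 ends — done with S3.
S6 starts before S4 ends → S4 and S6 overlap.
S5 starts exactly when S4 ends (back-to-back, no overlap) — done with S4.
S5 starts before S6 ends → S6 and S5 overlap.
S7 starts before S6 ends → S6 and S7 overlap.
S7 starts before S5 ends → S5 and S7 overlap.

S1 & S2, S1 & S3, S2 & S3, S4 & S6, S5 & S6, S5 & S7, S6 & S7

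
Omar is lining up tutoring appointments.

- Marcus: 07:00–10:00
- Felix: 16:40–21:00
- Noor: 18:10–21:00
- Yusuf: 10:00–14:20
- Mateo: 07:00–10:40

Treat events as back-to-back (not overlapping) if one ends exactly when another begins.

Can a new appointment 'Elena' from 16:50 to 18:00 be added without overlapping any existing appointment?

Mateo: ends 10:40 at or before Elena starts 16:50 → clear.
Marcus: ends 10:00 at or before Elena starts 16:50 → clear.
Yusuf: ends 14:20 at or before Elena starts 16:50 → clear.
Felix: starts 16:40 before Elena ends 18:00, and ends 21:00 after Elena starts 16:50 → overlap.
Noor: starts 18:10 at or after Elena ends 18:00 → clear.
Elena overlaps Felix.

No — it overlaps Felix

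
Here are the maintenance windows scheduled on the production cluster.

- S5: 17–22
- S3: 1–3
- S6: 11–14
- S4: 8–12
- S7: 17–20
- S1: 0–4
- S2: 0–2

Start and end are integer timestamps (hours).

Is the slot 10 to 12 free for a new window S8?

S1: ends 4 at or before S8 starts 10 → clear.
S2: ends 2 at or before S8 starts 10 → clear.
S3: ends 3 at or before S8 starts 10 → clear.
S4: starts 8 before S8 ends 12, and ends 12 after S8 starts 10 → overlap.
S6: starts 11 before S8 ends 12, and ends 14 after S8 starts 10 → overlap.
S5: starts 17 at or after S8 ends 12 → clear.
S7: starts 17 at or after S8 ends 12 → clear.
S8 overlaps S4, S6.

No — it overlaps S4, S6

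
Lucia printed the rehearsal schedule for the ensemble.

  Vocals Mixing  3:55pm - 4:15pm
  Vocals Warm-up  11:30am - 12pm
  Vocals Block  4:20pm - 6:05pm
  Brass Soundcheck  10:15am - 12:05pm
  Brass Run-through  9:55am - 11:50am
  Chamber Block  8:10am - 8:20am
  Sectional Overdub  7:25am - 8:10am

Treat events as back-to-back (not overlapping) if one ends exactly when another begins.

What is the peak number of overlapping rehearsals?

Walk through starts and ends in time order (an end at T is processed before a start at T):
7:25am start Sectional Overdub → 1
8:10am end Sectional Overdub → 0
8:10am start Chamber Block → 1
8:20am end Chamber Block → 0
9:55am start Brass Run-through → 1
10:15am start Brass Soundcheck → 2
11:30am start Vocals Warm-up → 3
11:50am end Brass Run-through → 2
12pm end Vocals Warm-up → 1
12:05pm end Brass Soundcheck → 0
3:55pm start Vocals Mixing → 1
4:15pm end Vocals Mixing → 0
4:20pm start Vocals Block → 1
6:05pm end Vocals Block → 0
Peak is 3, at 11:30am (Brass Run-through, Brass Soundcheck, Vocals Warm-up).

3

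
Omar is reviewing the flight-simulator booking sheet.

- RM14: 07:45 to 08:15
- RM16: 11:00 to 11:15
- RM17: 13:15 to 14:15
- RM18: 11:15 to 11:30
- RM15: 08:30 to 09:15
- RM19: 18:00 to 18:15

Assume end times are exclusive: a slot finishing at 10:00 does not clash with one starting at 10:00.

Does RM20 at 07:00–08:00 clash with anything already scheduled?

Yes — it overlaps RM14

RM14: starts 07:45 before RM20 ends 08:00, and ends 08:15 after RM20 starts 07:00 → overlap.
RM15: starts 08:30 at or after RM20 ends 08:00 → clear.
RM16: starts 11:00 at or after RM20 ends 08:00 → clear.
RM18: starts 11:15 at or after RM20 ends 08:00 → clear.
RM17: starts 13:15 at or after RM20 ends 08:00 → clear.
RM19: starts 18:00 at or after RM20 ends 08:00 → clear.
RM20 overlaps RM14.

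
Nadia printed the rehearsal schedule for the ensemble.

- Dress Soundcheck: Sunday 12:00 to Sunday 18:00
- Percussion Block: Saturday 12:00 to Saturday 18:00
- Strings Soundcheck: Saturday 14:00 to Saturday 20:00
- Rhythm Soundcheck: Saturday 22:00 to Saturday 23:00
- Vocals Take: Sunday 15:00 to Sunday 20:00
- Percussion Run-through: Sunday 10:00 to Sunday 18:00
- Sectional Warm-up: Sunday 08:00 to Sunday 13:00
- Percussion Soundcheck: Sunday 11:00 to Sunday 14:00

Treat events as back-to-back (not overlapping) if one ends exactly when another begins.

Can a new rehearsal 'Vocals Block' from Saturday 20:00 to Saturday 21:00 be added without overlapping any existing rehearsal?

Yes — the slot is free

Percussion Block: ends Saturday 18:00 at or before Vocals Block starts Saturday 20:00 → clear.
Strings Soundcheck: ends Saturday 20:00 at or before Vocals Block starts Saturday 20:00 → clear.
Rhythm Soundcheck: starts Saturday 22:00 at or after Vocals Block ends Saturday 21:00 → clear.
Sectional Warm-up: starts Sunday 08:00 at or after Vocals Block ends Saturday 21:00 → clear.
Percussion Run-through: starts Sunday 10:00 at or after Vocals Block ends Saturday 21:00 → clear.
Percussion Soundcheck: starts Sunday 11:00 at or after Vocals Block ends Saturday 21:00 → clear.
Dress Soundcheck: starts Sunday 12:00 at or after Vocals Block ends Saturday 21:00 → clear.
Vocals Take: starts Sunday 15:00 at or after Vocals Block ends Saturday 21:00 → clear.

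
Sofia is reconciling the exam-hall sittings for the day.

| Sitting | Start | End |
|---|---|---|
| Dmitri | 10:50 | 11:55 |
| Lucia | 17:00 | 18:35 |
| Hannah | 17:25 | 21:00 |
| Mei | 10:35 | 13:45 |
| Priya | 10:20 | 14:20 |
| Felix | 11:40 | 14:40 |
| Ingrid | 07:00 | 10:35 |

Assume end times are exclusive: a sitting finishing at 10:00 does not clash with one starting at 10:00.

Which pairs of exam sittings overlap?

Check each pair: they overlap iff neither finishes before the other starts.
Sorted by start: Ingrid, Priya, Mei, Dmitri, Felix, Lucia, Hannah.
Priya starts before Ingrid ends → Ingrid and Priya overlap.
Mei starts exactly when Ingrid ends (back-to-back, no overlap); Ingrid is clear from here.
Mei starts before Priya ends → Priya and Mei overlap.
Dmitri starts before Priya ends → Priya and Dmitri overlap.
Felix starts before Priya ends → Priya and Felix overlap.
Lucia starts after Priya ends; Priya is clear from here.
Dmitri starts before Mei ends → Mei and Dmitri overlap.
Felix starts before Mei ends → Mei and Felix overlap.
Lucia starts after Mei ends; Mei is clear from here.
Felix starts before Dmitri ends → Dmitri and Felix overlap.
Lucia starts after Dmitri ends; Dmitri is clear from here.
Lucia starts after Felix ends; Felix is clear from here.
Hannah starts before Lucia ends → Lucia and Hannah overlap.

Dmitri & Felix, Dmitri & Mei, Dmitri & Priya, Felix & Mei, Felix & Priya, Hannah & Lucia, Ingrid & Priya, Mei & Priya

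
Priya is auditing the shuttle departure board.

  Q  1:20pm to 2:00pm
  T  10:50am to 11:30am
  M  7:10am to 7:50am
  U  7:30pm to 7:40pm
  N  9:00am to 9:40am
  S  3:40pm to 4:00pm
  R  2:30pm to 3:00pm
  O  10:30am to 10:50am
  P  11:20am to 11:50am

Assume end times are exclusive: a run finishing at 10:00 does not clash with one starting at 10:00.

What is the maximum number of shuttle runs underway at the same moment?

2

Walk through starts and ends in time order (an end at T is processed before a start at T):
7:10am start M → 1
7:50am end M → 0
9:00am start N → 1
9:40am end N → 0
10:30am start O → 1
10:50am end O → 0
10:50am start T → 1
11:20am start P → 2
11:30am end T → 1
11:50am end P → 0
1:20pm start Q → 1
2:00pm end Q → 0
2:30pm start R → 1
3:00pm end R → 0
3:40pm start S → 1
4:00pm end S → 0
7:30pm start U → 1
7:40pm end U → 0
Peak is 2, at 11:20am (P, T).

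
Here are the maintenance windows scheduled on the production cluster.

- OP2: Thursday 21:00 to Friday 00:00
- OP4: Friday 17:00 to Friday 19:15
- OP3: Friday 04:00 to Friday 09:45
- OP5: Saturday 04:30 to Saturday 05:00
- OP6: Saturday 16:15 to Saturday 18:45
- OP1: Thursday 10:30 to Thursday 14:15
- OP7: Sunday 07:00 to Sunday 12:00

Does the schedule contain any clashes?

Two intervals overlap when each starts before the other ends.
Sorted by start: OP1, OP2, OP3, OP4, OP5, OP6, OP7.
OP2 starts after OP1 ends; OP1 is clear from here.
OP3 starts after OP2 ends; OP2 is clear from here.
OP4 starts after OP3 ends; OP3 is clear from here.
OP5 starts after OP4 ends; OP4 is clear from here.
OP6 starts after OP5 ends; OP5 is clear from here.
OP7 starts after OP6 ends.
Every pair is clear; the schedule has no overlaps.

No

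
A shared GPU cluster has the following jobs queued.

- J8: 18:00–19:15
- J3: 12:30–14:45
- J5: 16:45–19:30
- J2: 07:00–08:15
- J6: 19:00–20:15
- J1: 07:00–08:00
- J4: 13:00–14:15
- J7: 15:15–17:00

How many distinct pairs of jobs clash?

6

Sorted by start: J1, J2, J3, J4, J7, J5, J8, J6.
J2 starts before J1 ends → J1 and J2 overlap.
J3 starts after J1 ends, so J1 has no further overlaps.
J3 starts after J2 ends, so J2 has no further overlaps.
J4 starts before J3 ends → J3 and J4 overlap.
J7 starts after J3 ends, so J3 has no further overlaps.
J7 starts after J4 ends, so J4 has no further overlaps.
J5 starts before J7 ends → J7 and J5 overlap.
J8 starts after J7 ends, so J7 has no further overlaps.
J8 starts before J5 ends → J5 and J8 overlap.
J6 starts before J5 ends → J5 and J6 overlap.
J6 starts before J8 ends → J8 and J6 overlap.
Overlapping pairs: J1 & J2, J3 & J4, J5 & J6, J5 & J7, J5 & J8, J6 & J8 — 6 in total.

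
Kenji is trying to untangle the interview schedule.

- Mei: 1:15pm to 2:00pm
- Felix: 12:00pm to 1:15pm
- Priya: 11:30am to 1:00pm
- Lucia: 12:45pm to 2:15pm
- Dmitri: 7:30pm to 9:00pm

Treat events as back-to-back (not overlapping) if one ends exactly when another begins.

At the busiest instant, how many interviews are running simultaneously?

Sweep the timeline, counting +1 at each start and −1 at each end (ends before starts at a tie):
11:30am start Priya → 1
12:00pm start Felix → 2
12:45pm start Lucia → 3
1:00pm end Priya → 2
1:15pm end Felix → 1
1:15pm start Mei → 2
2:00pm end Mei → 1
2:15pm end Lucia → 0
7:30pm start Dmitri → 1
9:00pm end Dmitri → 0
Peak is 3, at 12:45pm (Felix, Lucia, Priya).

3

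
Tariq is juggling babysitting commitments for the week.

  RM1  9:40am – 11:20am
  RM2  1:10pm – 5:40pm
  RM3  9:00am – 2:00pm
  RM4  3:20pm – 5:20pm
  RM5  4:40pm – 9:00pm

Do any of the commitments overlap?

Yes

Sorted by start: RM3, RM1, RM2, RM4, RM5.
RM1 starts before RM3 ends → RM3 and RM1 overlap.
That's a conflict, so the schedule is not conflict-free.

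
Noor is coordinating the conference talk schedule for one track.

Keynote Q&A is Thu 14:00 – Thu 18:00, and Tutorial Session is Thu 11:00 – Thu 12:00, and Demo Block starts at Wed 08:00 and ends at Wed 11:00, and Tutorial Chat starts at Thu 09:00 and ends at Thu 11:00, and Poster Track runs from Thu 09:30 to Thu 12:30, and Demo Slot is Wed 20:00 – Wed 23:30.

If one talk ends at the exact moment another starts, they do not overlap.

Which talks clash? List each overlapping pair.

Poster Track & Tutorial Chat, Poster Track & Tutorial Session

Two intervals overlap when each starts before the other ends.
Sorted by start: Demo Block, Demo Slot, Tutorial Chat, Poster Track, Tutorial Session, Keynote Q&A.
Demo Slot starts after Demo Block ends; Demo Block is clear from here.
Tutorial Chat starts after Demo Slot ends; Demo Slot is clear from here.
Poster Track starts before Tutorial Chat ends → Tutorial Chat and Poster Track overlap.
Tutorial Session starts exactly when Tutorial Chat ends (back-to-back, no overlap); Tutorial Chat is clear from here.
Tutorial Session starts before Poster Track ends → Poster Track and Tutorial Session overlap.
Keynote Q&A starts after Poster Track ends.
Keynote Q&A starts after Tutorial Session ends.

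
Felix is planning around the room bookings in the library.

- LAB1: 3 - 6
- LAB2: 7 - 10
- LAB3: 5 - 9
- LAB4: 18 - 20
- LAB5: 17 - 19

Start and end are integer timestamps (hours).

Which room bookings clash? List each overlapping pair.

LAB1 & LAB3, LAB2 & LAB3, LAB4 & LAB5

Sorted by start: LAB1, LAB3, LAB2, LAB5, LAB4.
LAB3 starts before LAB1 ends → LAB1 and LAB3 overlap.
LAB2 starts after LAB1 ends, so nothing later overlaps LAB1 either.
LAB2 starts before LAB3 ends → LAB3 and LAB2 overlap.
LAB5 starts after LAB3 ends, so nothing later overlaps LAB3 either.
LAB5 starts after LAB2 ends, so nothing later overlaps LAB2 either.
LAB4 starts before LAB5 ends → LAB5 and LAB4 overlap.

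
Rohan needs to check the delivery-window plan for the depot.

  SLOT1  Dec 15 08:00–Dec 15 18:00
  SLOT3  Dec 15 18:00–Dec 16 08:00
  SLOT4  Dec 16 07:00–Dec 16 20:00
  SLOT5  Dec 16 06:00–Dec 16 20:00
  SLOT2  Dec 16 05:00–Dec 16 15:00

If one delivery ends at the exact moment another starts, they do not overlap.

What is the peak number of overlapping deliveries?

4

Sweep the timeline, counting +1 at each start and −1 at each end (ends before starts at a tie):
Dec 15 08:00 start SLOT1 → 1
Dec 15 18:00 end SLOT1 → 0
Dec 15 18:00 start SLOT3 → 1
Dec 16 05:00 start SLOT2 → 2
Dec 16 06:00 start SLOT5 → 3
Dec 16 07:00 start SLOT4 → 4
Dec 16 08:00 end SLOT3 → 3
Dec 16 15:00 end SLOT2 → 2
Dec 16 20:00 end SLOT4 → 1
Dec 16 20:00 end SLOT5 → 0
Peak is 4, at Dec 16 07:00 (SLOT2, SLOT3, SLOT4, SLOT5).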